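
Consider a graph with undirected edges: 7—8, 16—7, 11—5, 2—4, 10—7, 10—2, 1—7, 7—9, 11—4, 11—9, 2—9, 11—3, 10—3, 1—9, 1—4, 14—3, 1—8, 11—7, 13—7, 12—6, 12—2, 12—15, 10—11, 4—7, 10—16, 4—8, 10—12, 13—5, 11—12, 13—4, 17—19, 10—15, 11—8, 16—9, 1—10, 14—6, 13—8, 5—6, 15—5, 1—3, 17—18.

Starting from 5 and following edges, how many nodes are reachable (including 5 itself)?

16

BFS from 5 visits: 5, 6, 11, 13, 15, 12, 14, 3, 4, 7, 8, 9, 10, 2, 1, 16
Reachable nodes: 16 of 19 total.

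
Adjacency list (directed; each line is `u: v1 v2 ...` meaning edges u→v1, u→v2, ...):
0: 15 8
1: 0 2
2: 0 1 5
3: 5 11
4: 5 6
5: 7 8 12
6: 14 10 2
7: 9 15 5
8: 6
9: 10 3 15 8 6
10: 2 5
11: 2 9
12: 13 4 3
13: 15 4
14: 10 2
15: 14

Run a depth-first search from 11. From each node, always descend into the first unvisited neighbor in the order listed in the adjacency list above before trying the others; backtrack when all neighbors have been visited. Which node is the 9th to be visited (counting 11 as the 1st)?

9

Visit 11
11 → 2
2 → 0
0 → 15
15 → 14
14 → 10
10 → 5
5 → 7
7 → 9
9 → 3
9 → 8
8 → 6
5 → 12
12 → 13
13 → 4
2 → 1

Visit order: 11, 2, 0, 15, 14, 10, 5, 7, 9, 3, 8, 6, 12, 13, 4, 1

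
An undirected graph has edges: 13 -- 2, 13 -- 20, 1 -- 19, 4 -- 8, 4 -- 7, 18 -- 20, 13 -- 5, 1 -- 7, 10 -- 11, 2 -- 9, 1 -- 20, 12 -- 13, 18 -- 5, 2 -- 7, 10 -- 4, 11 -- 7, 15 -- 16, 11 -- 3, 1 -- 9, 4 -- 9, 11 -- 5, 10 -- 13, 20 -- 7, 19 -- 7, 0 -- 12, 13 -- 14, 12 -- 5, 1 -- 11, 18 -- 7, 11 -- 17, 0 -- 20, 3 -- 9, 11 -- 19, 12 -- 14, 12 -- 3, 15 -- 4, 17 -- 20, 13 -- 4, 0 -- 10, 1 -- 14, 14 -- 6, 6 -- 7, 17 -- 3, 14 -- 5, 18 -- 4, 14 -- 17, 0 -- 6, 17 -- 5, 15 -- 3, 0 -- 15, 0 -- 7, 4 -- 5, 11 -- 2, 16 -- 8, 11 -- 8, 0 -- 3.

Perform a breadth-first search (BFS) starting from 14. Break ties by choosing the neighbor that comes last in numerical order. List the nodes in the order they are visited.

14 17 13 12 6 5 1 20 11 3 10 4 2 0 7 18 19 9 8 15 16

Visit 14; enqueue 17, 13, 12, 6, 5, 1 → queue [17, 13, 12, 6, 5, 1]
Visit 17; enqueue 20, 11, 3 → queue [13, 12, 6, 5, 1, 20, 11, 3]
Visit 13; enqueue 10, 4, 2 → queue [12, 6, 5, 1, 20, 11, 3, 10, 4, 2]
Visit 12; enqueue 0 → queue [6, 5, 1, 20, 11, 3, 10, 4, 2, 0]
Visit 6; enqueue 7 → queue [5, 1, 20, 11, 3, 10, 4, 2, 0, 7]
Visit 5; enqueue 18 → queue [1, 20, 11, 3, 10, 4, 2, 0, 7, 18]
Visit 1; enqueue 19, 9 → queue [20, 11, 3, 10, 4, 2, 0, 7, 18, 19, 9]
Visit 20 → queue [11, 3, 10, 4, 2, 0, 7, 18, 19, 9]
Visit 11; enqueue 8 → queue [3, 10, 4, 2, 0, 7, 18, 19, 9, 8]
Visit 3; enqueue 15 → queue [10, 4, 2, 0, 7, 18, 19, 9, 8, 15]
Visit 10 → queue [4, 2, 0, 7, 18, 19, 9, 8, 15]
Visit 4 → queue [2, 0, 7, 18, 19, 9, 8, 15]
Visit 2 → queue [0, 7, 18, 19, 9, 8, 15]
Visit 0 → queue [7, 18, 19, 9, 8, 15]
Visit 7 → queue [18, 19, 9, 8, 15]
Visit 18 → queue [19, 9, 8, 15]
Visit 19 → queue [9, 8, 15]
Visit 9 → queue [8, 15]
Visit 8; enqueue 16 → queue [15, 16]
Visit 15 → queue [16]
Visit 16 → queue []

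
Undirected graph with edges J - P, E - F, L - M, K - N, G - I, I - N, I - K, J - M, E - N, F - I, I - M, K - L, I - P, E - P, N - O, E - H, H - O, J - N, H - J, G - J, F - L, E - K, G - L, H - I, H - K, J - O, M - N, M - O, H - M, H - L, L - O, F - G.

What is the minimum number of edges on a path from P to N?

2

Level 0: P
Level 1: E, I, J
Level 2: F, G, H, K, M, N, O
Level 3: L
N first appears at level 2.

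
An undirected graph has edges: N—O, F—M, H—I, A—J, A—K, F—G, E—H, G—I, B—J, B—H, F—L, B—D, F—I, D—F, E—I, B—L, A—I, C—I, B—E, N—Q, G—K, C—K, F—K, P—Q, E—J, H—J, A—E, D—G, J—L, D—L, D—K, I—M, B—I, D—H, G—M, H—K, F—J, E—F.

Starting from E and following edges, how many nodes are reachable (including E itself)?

13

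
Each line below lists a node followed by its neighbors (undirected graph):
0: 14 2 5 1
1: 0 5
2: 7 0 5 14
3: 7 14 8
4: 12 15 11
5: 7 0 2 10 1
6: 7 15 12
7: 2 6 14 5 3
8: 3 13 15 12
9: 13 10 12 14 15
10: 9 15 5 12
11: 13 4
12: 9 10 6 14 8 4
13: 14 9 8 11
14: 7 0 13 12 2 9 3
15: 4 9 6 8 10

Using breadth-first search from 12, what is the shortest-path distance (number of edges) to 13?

2

Level 0: 12
Level 1: 4, 6, 8, 9, 10, 14
Level 2: 0, 2, 3, 5, 7, 11, 13, 15
Level 3: 1
13 first appears at level 2.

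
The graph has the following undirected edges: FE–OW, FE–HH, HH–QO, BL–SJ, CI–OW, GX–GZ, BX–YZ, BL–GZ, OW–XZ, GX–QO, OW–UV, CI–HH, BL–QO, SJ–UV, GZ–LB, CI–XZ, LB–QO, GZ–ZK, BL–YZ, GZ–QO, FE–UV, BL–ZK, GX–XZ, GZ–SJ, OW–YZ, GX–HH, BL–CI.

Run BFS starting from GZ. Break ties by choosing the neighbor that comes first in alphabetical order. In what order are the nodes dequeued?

GZ, BL, GX, LB, QO, SJ, ZK, CI, YZ, HH, XZ, UV, OW, BX, FE

Visit GZ; enqueue BL, GX, LB, QO, SJ, ZK → queue [BL, GX, LB, QO, SJ, ZK]
Visit BL; enqueue CI, YZ → queue [GX, LB, QO, SJ, ZK, CI, YZ]
Visit GX; enqueue HH, XZ → queue [LB, QO, SJ, ZK, CI, YZ, HH, XZ]
Visit LB → queue [QO, SJ, ZK, CI, YZ, HH, XZ]
Visit QO → queue [SJ, ZK, CI, YZ, HH, XZ]
Visit SJ; enqueue UV → queue [ZK, CI, YZ, HH, XZ, UV]
Visit ZK → queue [CI, YZ, HH, XZ, UV]
Visit CI; enqueue OW → queue [YZ, HH, XZ, UV, OW]
Visit YZ; enqueue BX → queue [HH, XZ, UV, OW, BX]
Visit HH; enqueue FE → queue [XZ, UV, OW, BX, FE]
Visit XZ → queue [UV, OW, BX, FE]
Visit UV → queue [OW, BX, FE]
Visit OW → queue [BX, FE]
Visit BX → queue [FE]
Visit FE → queue []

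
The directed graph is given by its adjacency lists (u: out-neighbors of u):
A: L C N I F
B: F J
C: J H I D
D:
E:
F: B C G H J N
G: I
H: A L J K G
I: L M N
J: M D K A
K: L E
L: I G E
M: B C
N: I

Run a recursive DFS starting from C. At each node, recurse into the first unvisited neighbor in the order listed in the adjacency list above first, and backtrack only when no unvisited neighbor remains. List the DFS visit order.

C -> J -> M -> B -> F -> G -> I -> L -> E -> N -> H -> A -> K -> D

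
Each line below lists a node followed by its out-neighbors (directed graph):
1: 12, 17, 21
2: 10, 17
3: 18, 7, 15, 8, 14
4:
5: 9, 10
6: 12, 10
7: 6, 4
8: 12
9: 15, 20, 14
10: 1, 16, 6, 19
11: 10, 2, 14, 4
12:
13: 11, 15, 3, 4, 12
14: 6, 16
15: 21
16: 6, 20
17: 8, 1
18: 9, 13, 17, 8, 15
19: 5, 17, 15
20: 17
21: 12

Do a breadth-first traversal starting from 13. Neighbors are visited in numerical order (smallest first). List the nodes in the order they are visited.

13 -> 3 -> 4 -> 11 -> 12 -> 15 -> 7 -> 8 -> 14 -> 18 -> 2 -> 10 -> 21 -> 6 -> 16 -> 9 -> 17 -> 1 -> 19 -> 20 -> 5

Visit 13; enqueue 3, 4, 11, 12, 15 → queue [3, 4, 11, 12, 15]
Visit 3; enqueue 7, 8, 14, 18 → queue [4, 11, 12, 15, 7, 8, 14, 18]
Visit 4 → queue [11, 12, 15, 7, 8, 14, 18]
Visit 11; enqueue 2, 10 → queue [12, 15, 7, 8, 14, 18, 2, 10]
Visit 12 → queue [15, 7, 8, 14, 18, 2, 10]
Visit 15; enqueue 21 → queue [7, 8, 14, 18, 2, 10, 21]
Visit 7; enqueue 6 → queue [8, 14, 18, 2, 10, 21, 6]
Visit 8 → queue [14, 18, 2, 10, 21, 6]
Visit 14; enqueue 16 → queue [18, 2, 10, 21, 6, 16]
Visit 18; enqueue 9, 17 → queue [2, 10, 21, 6, 16, 9, 17]
Visit 2 → queue [10, 21, 6, 16, 9, 17]
Visit 10; enqueue 1, 19 → queue [21, 6, 16, 9, 17, 1, 19]
Visit 21 → queue [6, 16, 9, 17, 1, 19]
Visit 6 → queue [16, 9, 17, 1, 19]
Visit 16; enqueue 20 → queue [9, 17, 1, 19, 20]
Visit 9 → queue [17, 1, 19, 20]
Visit 17 → queue [1, 19, 20]
Visit 1 → queue [19, 20]
Visit 19; enqueue 5 → queue [20, 5]
Visit 20 → queue [5]
Visit 5 → queue []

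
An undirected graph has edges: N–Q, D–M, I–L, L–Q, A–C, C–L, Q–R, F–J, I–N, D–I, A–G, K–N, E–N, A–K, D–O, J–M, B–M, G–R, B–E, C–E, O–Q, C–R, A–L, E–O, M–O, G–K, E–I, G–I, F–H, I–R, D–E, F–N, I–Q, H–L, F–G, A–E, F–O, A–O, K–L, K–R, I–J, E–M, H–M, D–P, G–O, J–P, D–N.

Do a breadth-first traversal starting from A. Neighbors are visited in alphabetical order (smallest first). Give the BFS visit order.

A, C, E, G, K, L, O, R, B, D, I, M, N, F, H, Q, P, J

Visit A; enqueue C, E, G, K, L, O → queue [C, E, G, K, L, O]
Visit C; enqueue R → queue [E, G, K, L, O, R]
Visit E; enqueue B, D, I, M, N → queue [G, K, L, O, R, B, D, I, M, N]
Visit G; enqueue F → queue [K, L, O, R, B, D, I, M, N, F]
Visit K → queue [L, O, R, B, D, I, M, N, F]
Visit L; enqueue H, Q → queue [O, R, B, D, I, M, N, F, H, Q]
Visit O → queue [R, B, D, I, M, N, F, H, Q]
Visit R → queue [B, D, I, M, N, F, H, Q]
Visit B → queue [D, I, M, N, F, H, Q]
Visit D; enqueue P → queue [I, M, N, F, H, Q, P]
Visit I; enqueue J → queue [M, N, F, H, Q, P, J]
Visit M → queue [N, F, H, Q, P, J]
Visit N → queue [F, H, Q, P, J]
Visit F → queue [H, Q, P, J]
Visit H → queue [Q, P, J]
Visit Q → queue [P, J]
Visit P → queue [J]
Visit J → queue []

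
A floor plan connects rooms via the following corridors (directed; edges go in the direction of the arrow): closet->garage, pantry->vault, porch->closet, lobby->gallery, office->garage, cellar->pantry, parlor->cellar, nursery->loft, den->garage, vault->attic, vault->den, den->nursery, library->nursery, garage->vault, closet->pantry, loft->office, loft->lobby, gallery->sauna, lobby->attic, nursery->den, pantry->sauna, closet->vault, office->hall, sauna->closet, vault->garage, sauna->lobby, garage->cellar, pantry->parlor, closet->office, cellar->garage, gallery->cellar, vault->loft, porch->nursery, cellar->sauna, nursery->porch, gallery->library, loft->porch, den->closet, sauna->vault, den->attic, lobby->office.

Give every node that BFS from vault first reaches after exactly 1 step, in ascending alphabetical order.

attic, den, garage, loft

Level 0: vault
Level 1: attic, den, garage, loft
Level 2: cellar, closet, lobby, nursery, office, porch
Level 3: gallery, hall, pantry, sauna
Level 4: library, parlor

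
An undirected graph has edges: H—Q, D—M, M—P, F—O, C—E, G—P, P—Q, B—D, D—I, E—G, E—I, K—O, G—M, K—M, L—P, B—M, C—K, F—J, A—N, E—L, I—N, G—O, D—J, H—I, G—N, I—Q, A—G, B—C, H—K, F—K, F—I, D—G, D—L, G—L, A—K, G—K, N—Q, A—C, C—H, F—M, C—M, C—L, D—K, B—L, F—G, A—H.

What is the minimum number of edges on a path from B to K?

Level 0: B
Level 1: C, D, L, M
Level 2: A, E, F, G, H, I, J, K, P
Level 3: N, O, Q
K first appears at level 2.

2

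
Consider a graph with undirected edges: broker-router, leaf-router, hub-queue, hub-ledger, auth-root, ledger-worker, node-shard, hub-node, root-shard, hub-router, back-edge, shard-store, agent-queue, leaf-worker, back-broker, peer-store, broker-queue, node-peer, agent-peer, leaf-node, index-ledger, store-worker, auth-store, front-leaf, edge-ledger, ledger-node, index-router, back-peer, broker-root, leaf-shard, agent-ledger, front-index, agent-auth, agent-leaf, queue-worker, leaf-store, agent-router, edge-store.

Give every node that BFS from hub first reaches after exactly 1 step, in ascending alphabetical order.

ledger, node, queue, router

Level 0: hub
Level 1: ledger, node, queue, router
Level 2: agent, broker, edge, index, leaf, peer, shard, worker
Level 3: auth, back, front, root, store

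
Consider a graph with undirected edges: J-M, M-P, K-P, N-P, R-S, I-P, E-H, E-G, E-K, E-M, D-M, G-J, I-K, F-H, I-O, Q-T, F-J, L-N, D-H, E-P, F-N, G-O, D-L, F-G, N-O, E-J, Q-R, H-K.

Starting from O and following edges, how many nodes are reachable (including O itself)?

13

BFS from O visits: O, G, I, N, E, F, J, K, P, L, H, M, D
Reachable nodes: 13 of 17 total.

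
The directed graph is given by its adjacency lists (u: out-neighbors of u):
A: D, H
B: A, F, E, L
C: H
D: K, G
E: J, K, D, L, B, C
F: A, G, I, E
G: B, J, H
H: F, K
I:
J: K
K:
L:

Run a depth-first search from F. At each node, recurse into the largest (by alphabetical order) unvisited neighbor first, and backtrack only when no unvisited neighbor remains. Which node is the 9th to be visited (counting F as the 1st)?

E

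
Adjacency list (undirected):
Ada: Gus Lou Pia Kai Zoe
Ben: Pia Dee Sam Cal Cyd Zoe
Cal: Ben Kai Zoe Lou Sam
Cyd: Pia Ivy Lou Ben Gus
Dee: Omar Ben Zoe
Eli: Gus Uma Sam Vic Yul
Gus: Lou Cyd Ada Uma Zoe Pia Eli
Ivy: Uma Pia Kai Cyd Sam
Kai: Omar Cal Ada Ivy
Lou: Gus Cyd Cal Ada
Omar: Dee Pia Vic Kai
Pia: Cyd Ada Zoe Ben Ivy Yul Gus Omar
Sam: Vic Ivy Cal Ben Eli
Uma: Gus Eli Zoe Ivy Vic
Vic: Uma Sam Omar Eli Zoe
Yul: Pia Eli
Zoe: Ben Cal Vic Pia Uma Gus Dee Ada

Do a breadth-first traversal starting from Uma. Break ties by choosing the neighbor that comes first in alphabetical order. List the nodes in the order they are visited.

Uma -> Eli -> Gus -> Ivy -> Vic -> Zoe -> Sam -> Yul -> Ada -> Cyd -> Lou -> Pia -> Kai -> Omar -> Ben -> Cal -> Dee

Visit Uma; enqueue Eli, Gus, Ivy, Vic, Zoe → queue [Eli, Gus, Ivy, Vic, Zoe]
Visit Eli; enqueue Sam, Yul → queue [Gus, Ivy, Vic, Zoe, Sam, Yul]
Visit Gus; enqueue Ada, Cyd, Lou, Pia → queue [Ivy, Vic, Zoe, Sam, Yul, Ada, Cyd, Lou, Pia]
Visit Ivy; enqueue Kai → queue [Vic, Zoe, Sam, Yul, Ada, Cyd, Lou, Pia, Kai]
Visit Vic; enqueue Omar → queue [Zoe, Sam, Yul, Ada, Cyd, Lou, Pia, Kai, Omar]
Visit Zoe; enqueue Ben, Cal, Dee → queue [Sam, Yul, Ada, Cyd, Lou, Pia, Kai, Omar, Ben, Cal, Dee]
Visit Sam → queue [Yul, Ada, Cyd, Lou, Pia, Kai, Omar, Ben, Cal, Dee]
Visit Yul → queue [Ada, Cyd, Lou, Pia, Kai, Omar, Ben, Cal, Dee]
Visit Ada → queue [Cyd, Lou, Pia, Kai, Omar, Ben, Cal, Dee]
Visit Cyd → queue [Lou, Pia, Kai, Omar, Ben, Cal, Dee]
Visit Lou → queue [Pia, Kai, Omar, Ben, Cal, Dee]
Visit Pia → queue [Kai, Omar, Ben, Cal, Dee]
Visit Kai → queue [Omar, Ben, Cal, Dee]
Visit Omar → queue [Ben, Cal, Dee]
Visit Ben → queue [Cal, Dee]
Visit Cal → queue [Dee]
Visit Dee → queue []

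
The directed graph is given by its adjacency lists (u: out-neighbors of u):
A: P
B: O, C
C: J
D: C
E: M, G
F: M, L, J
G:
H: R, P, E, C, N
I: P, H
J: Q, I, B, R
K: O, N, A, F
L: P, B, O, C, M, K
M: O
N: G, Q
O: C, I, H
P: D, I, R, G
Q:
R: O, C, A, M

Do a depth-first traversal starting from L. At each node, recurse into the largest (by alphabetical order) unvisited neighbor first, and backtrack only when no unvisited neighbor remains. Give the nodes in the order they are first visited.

L, P, R, O, I, H, N, Q, G, E, M, C, J, B, A, D, K, F

Visit L
L → P
P → R
R → O
O → I
I → H
H → N
N → Q
N → G
H → E
E → M
H → C
C → J
J → B
R → A
P → D
L → K
K → F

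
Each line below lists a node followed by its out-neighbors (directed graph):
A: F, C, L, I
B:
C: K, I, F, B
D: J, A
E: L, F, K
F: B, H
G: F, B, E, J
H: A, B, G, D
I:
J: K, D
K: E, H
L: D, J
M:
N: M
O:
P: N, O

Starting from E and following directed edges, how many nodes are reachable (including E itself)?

12

BFS from E visits: E, L, K, F, J, D, H, B, A, G, I, C
Reachable nodes: 12 of 16 total.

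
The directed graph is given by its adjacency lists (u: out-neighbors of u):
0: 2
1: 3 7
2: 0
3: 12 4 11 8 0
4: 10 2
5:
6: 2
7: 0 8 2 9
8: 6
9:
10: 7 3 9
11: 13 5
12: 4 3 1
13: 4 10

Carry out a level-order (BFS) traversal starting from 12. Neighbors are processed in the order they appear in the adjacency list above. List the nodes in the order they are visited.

Visit 12; enqueue 4, 3, 1 → queue [4, 3, 1]
Visit 4; enqueue 10, 2 → queue [3, 1, 10, 2]
Visit 3; enqueue 11, 8, 0 → queue [1, 10, 2, 11, 8, 0]
Visit 1; enqueue 7 → queue [10, 2, 11, 8, 0, 7]
Visit 10; enqueue 9 → queue [2, 11, 8, 0, 7, 9]
Visit 2 → queue [11, 8, 0, 7, 9]
Visit 11; enqueue 13, 5 → queue [8, 0, 7, 9, 13, 5]
Visit 8; enqueue 6 → queue [0, 7, 9, 13, 5, 6]
Visit 0 → queue [7, 9, 13, 5, 6]
Visit 7 → queue [9, 13, 5, 6]
Visit 9 → queue [13, 5, 6]
Visit 13 → queue [5, 6]
Visit 5 → queue [6]
Visit 6 → queue []

12 → 4 → 3 → 1 → 10 → 2 → 11 → 8 → 0 → 7 → 9 → 13 → 5 → 6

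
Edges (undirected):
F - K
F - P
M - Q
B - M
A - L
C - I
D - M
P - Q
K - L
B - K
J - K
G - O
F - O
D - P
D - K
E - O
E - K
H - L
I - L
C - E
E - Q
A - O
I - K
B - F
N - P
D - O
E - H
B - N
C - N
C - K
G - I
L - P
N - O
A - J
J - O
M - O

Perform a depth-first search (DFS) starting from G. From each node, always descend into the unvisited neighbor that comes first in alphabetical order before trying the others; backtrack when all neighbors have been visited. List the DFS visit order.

Visit G
G → I
I → C
C → E
E → H
H → L
L → A
A → J
J → K
K → B
B → F
F → O
O → D
D → M
M → Q
Q → P
P → N

G, I, C, E, H, L, A, J, K, B, F, O, D, M, Q, P, N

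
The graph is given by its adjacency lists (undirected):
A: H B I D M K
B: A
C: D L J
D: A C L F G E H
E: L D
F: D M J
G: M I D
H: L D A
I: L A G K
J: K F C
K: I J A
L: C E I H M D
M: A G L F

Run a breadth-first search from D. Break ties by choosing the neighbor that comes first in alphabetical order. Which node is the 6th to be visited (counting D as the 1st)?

Visit D; enqueue A, C, E, F, G, H, L → queue [A, C, E, F, G, H, L]
Visit A; enqueue B, I, K, M → queue [C, E, F, G, H, L, B, I, K, M]
Visit C; enqueue J → queue [E, F, G, H, L, B, I, K, M, J]
Visit E → queue [F, G, H, L, B, I, K, M, J]
Visit F → queue [G, H, L, B, I, K, M, J]
Visit G → queue [H, L, B, I, K, M, J]
Visit H → queue [L, B, I, K, M, J]
Visit L → queue [B, I, K, M, J]
Visit B → queue [I, K, M, J]
Visit I → queue [K, M, J]
Visit K → queue [M, J]
Visit M → queue [J]
Visit J → queue []

Visit order: D, A, C, E, F, G, H, L, B, I, K, M, J

G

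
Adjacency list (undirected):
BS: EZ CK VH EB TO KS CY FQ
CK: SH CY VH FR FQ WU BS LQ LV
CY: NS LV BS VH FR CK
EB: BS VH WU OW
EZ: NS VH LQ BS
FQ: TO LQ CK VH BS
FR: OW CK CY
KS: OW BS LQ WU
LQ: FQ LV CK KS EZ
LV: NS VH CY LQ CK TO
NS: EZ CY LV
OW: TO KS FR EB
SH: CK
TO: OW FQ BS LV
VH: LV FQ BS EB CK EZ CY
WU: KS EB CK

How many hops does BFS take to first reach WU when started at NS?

3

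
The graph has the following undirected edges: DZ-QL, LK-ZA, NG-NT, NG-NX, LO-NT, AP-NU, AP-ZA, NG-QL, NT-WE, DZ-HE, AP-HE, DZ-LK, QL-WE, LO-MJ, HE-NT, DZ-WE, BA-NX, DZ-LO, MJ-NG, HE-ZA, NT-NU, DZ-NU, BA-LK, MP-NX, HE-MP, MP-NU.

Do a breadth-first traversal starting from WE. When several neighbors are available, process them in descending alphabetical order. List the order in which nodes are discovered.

Visit WE; enqueue QL, NT, DZ → queue [QL, NT, DZ]
Visit QL; enqueue NG → queue [NT, DZ, NG]
Visit NT; enqueue NU, LO, HE → queue [DZ, NG, NU, LO, HE]
Visit DZ; enqueue LK → queue [NG, NU, LO, HE, LK]
Visit NG; enqueue NX, MJ → queue [NU, LO, HE, LK, NX, MJ]
Visit NU; enqueue MP, AP → queue [LO, HE, LK, NX, MJ, MP, AP]
Visit LO → queue [HE, LK, NX, MJ, MP, AP]
Visit HE; enqueue ZA → queue [LK, NX, MJ, MP, AP, ZA]
Visit LK; enqueue BA → queue [NX, MJ, MP, AP, ZA, BA]
Visit NX → queue [MJ, MP, AP, ZA, BA]
Visit MJ → queue [MP, AP, ZA, BA]
Visit MP → queue [AP, ZA, BA]
Visit AP → queue [ZA, BA]
Visit ZA → queue [BA]
Visit BA → queue []

WE → QL → NT → DZ → NG → NU → LO → HE → LK → NX → MJ → MP → AP → ZA → BA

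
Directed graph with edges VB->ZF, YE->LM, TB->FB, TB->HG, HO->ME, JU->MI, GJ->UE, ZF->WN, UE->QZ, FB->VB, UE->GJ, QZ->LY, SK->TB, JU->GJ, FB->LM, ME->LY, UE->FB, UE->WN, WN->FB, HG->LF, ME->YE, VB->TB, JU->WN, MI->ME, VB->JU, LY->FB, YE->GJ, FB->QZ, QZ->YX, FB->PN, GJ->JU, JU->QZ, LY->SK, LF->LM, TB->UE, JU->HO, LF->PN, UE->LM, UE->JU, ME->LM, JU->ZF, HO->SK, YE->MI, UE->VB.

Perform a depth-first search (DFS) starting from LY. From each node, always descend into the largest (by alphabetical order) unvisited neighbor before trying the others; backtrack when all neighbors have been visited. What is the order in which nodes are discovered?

Visit LY
LY → SK
SK → TB
TB → UE
UE → WN
WN → FB
FB → VB
VB → ZF
VB → JU
JU → QZ
QZ → YX
JU → MI
MI → ME
ME → YE
YE → LM
YE → GJ
JU → HO
FB → PN
TB → HG
HG → LF

LY -> SK -> TB -> UE -> WN -> FB -> VB -> ZF -> JU -> QZ -> YX -> MI -> ME -> YE -> LM -> GJ -> HO -> PN -> HG -> LF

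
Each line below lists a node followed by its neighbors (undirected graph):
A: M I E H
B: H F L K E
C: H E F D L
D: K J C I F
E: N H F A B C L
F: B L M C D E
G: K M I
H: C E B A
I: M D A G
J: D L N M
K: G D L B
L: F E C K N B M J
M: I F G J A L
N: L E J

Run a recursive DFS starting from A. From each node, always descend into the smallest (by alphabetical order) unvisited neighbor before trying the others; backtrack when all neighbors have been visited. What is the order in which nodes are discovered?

Visit A
A → E
E → B
B → F
F → C
C → D
D → I
I → G
G → K
K → L
L → J
J → M
J → N
C → H

A, E, B, F, C, D, I, G, K, L, J, M, N, H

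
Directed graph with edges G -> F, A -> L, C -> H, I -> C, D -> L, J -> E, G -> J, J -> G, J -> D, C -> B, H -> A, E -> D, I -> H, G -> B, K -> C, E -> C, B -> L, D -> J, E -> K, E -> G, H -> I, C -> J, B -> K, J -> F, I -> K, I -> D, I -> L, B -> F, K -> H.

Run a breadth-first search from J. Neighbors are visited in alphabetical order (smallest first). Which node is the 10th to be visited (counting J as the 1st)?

Visit J; enqueue D, E, F, G → queue [D, E, F, G]
Visit D; enqueue L → queue [E, F, G, L]
Visit E; enqueue C, K → queue [F, G, L, C, K]
Visit F → queue [G, L, C, K]
Visit G; enqueue B → queue [L, C, K, B]
Visit L → queue [C, K, B]
Visit C; enqueue H → queue [K, B, H]
Visit K → queue [B, H]
Visit B → queue [H]
Visit H; enqueue A, I → queue [A, I]
Visit A → queue [I]
Visit I → queue []

Visit order: J, D, E, F, G, L, C, K, B, H, A, I

H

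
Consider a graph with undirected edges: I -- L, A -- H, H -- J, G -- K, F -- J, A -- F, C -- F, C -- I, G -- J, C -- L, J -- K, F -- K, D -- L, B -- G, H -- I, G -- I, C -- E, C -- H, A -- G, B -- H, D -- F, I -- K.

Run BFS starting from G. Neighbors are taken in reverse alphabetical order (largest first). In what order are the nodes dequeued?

G → K → J → I → B → A → F → H → L → C → D → E

Visit G; enqueue K, J, I, B, A → queue [K, J, I, B, A]
Visit K; enqueue F → queue [J, I, B, A, F]
Visit J; enqueue H → queue [I, B, A, F, H]
Visit I; enqueue L, C → queue [B, A, F, H, L, C]
Visit B → queue [A, F, H, L, C]
Visit A → queue [F, H, L, C]
Visit F; enqueue D → queue [H, L, C, D]
Visit H → queue [L, C, D]
Visit L → queue [C, D]
Visit C; enqueue E → queue [D, E]
Visit D → queue [E]
Visit E → queue []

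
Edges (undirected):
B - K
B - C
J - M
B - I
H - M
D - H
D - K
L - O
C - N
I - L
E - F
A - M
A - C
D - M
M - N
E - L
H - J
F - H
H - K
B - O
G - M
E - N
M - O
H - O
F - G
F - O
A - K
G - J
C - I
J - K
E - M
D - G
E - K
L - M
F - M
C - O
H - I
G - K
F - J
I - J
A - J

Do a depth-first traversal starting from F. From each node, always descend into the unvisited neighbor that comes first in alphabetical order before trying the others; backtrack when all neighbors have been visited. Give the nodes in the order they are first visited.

Visit F
F → E
E → K
K → A
A → C
C → B
B → I
I → H
H → D
D → G
G → J
J → M
M → L
L → O
M → N

F, E, K, A, C, B, I, H, D, G, J, M, L, O, N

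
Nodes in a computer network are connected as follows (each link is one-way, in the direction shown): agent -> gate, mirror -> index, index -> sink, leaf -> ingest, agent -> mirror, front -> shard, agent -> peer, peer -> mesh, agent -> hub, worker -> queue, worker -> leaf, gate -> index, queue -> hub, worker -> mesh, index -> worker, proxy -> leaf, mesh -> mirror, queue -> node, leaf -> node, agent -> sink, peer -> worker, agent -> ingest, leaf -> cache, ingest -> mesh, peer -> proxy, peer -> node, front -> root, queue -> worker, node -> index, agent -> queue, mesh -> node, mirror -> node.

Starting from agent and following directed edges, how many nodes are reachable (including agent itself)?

15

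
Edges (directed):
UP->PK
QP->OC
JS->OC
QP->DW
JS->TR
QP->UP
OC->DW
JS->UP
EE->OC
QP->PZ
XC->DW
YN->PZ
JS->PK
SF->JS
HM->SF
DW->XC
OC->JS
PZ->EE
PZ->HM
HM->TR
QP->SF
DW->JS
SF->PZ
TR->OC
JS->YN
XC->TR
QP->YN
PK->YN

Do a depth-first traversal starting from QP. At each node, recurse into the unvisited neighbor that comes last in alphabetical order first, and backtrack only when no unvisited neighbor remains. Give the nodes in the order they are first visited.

Visit QP
QP → YN
YN → PZ
PZ → HM
HM → TR
TR → OC
OC → JS
JS → UP
UP → PK
OC → DW
DW → XC
HM → SF
PZ → EE

QP, YN, PZ, HM, TR, OC, JS, UP, PK, DW, XC, SF, EE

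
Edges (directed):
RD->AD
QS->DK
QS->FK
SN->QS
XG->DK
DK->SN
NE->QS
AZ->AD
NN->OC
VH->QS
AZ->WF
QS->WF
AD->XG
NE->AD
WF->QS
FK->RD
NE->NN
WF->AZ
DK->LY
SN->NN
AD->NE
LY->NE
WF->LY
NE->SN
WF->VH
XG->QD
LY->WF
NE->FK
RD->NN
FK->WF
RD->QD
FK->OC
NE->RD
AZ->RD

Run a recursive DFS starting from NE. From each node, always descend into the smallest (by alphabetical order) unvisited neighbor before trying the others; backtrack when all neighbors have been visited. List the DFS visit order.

NE, AD, XG, DK, LY, WF, AZ, RD, NN, OC, QD, QS, FK, VH, SN

Visit NE
NE → AD
AD → XG
XG → DK
DK → LY
LY → WF
WF → AZ
AZ → RD
RD → NN
NN → OC
RD → QD
WF → QS
QS → FK
WF → VH
DK → SN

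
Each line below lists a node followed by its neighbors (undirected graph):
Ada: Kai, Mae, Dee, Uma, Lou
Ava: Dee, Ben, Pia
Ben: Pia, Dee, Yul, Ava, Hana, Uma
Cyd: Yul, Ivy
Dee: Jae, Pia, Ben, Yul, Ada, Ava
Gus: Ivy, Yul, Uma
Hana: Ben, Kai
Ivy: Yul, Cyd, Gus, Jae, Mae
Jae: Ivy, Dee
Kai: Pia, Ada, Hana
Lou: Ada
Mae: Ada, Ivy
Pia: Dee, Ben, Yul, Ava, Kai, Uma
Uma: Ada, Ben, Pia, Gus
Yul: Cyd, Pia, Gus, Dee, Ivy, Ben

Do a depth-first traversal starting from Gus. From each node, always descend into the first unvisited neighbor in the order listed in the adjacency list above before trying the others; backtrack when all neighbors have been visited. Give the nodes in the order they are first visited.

Gus Ivy Yul Cyd Pia Dee Jae Ben Ava Hana Kai Ada Mae Uma Lou

Visit Gus
Gus → Ivy
Ivy → Yul
Yul → Cyd
Yul → Pia
Pia → Dee
Dee → Jae
Dee → Ben
Ben → Ava
Ben → Hana
Hana → Kai
Kai → Ada
Ada → Mae
Ada → Uma
Ada → Lou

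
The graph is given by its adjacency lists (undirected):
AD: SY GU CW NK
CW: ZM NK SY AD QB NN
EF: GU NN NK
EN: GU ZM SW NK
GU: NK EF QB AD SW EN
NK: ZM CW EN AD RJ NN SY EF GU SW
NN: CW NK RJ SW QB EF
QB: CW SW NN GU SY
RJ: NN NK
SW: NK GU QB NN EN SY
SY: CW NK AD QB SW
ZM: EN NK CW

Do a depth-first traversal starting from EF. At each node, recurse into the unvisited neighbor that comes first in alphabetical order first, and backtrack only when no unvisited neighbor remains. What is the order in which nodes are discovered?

EF GU AD CW NK EN SW NN QB SY RJ ZM

Visit EF
EF → GU
GU → AD
AD → CW
CW → NK
NK → EN
EN → SW
SW → NN
NN → QB
QB → SY
NN → RJ
EN → ZM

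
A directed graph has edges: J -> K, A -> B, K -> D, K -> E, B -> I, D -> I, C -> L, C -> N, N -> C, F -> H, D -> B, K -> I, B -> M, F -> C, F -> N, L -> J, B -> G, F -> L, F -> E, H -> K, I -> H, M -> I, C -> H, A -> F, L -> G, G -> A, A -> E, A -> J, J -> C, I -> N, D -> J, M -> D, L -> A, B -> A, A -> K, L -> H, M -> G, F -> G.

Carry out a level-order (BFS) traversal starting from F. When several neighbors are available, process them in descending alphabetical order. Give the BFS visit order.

F N L H G E C J A K B I D M

Visit F; enqueue N, L, H, G, E, C → queue [N, L, H, G, E, C]
Visit N → queue [L, H, G, E, C]
Visit L; enqueue J, A → queue [H, G, E, C, J, A]
Visit H; enqueue K → queue [G, E, C, J, A, K]
Visit G → queue [E, C, J, A, K]
Visit E → queue [C, J, A, K]
Visit C → queue [J, A, K]
Visit J → queue [A, K]
Visit A; enqueue B → queue [K, B]
Visit K; enqueue I, D → queue [B, I, D]
Visit B; enqueue M → queue [I, D, M]
Visit I → queue [D, M]
Visit D → queue [M]
Visit M → queue []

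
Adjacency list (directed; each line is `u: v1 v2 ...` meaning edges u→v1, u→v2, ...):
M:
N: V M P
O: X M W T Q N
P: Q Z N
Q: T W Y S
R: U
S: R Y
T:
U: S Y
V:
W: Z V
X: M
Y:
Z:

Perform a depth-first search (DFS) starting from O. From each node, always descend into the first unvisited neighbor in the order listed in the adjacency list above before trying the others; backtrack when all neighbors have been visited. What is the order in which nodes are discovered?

O X M W Z V T Q Y S R U N P

Visit O
O → X
X → M
O → W
W → Z
W → V
O → T
O → Q
Q → Y
Q → S
S → R
R → U
O → N
N → P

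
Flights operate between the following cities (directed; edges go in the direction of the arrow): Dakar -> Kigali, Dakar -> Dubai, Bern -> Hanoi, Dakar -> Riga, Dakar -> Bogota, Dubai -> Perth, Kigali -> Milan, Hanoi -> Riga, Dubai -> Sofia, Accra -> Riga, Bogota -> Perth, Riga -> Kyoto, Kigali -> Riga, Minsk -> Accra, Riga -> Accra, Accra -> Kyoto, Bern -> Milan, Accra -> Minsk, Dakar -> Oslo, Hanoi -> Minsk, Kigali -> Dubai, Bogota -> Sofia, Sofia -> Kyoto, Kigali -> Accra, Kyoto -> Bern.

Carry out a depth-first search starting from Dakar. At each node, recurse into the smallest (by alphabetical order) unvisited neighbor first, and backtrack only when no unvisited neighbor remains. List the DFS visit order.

Dakar → Bogota → Perth → Sofia → Kyoto → Bern → Hanoi → Minsk → Accra → Riga → Milan → Dubai → Kigali → Oslo

Visit Dakar
Dakar → Bogota
Bogota → Perth
Bogota → Sofia
Sofia → Kyoto
Kyoto → Bern
Bern → Hanoi
Hanoi → Minsk
Minsk → Accra
Accra → Riga
Bern → Milan
Dakar → Dubai
Dakar → Kigali
Dakar → Oslo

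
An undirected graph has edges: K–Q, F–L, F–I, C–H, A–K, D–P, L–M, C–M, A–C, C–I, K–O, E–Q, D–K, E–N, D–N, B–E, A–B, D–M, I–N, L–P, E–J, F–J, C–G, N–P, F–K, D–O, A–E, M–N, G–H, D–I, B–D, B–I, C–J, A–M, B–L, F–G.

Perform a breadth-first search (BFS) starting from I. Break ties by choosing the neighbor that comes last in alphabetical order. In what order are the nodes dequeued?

I -> N -> F -> D -> C -> B -> P -> M -> E -> L -> K -> J -> G -> O -> H -> A -> Q

Visit I; enqueue N, F, D, C, B → queue [N, F, D, C, B]
Visit N; enqueue P, M, E → queue [F, D, C, B, P, M, E]
Visit F; enqueue L, K, J, G → queue [D, C, B, P, M, E, L, K, J, G]
Visit D; enqueue O → queue [C, B, P, M, E, L, K, J, G, O]
Visit C; enqueue H, A → queue [B, P, M, E, L, K, J, G, O, H, A]
Visit B → queue [P, M, E, L, K, J, G, O, H, A]
Visit P → queue [M, E, L, K, J, G, O, H, A]
Visit M → queue [E, L, K, J, G, O, H, A]
Visit E; enqueue Q → queue [L, K, J, G, O, H, A, Q]
Visit L → queue [K, J, G, O, H, A, Q]
Visit K → queue [J, G, O, H, A, Q]
Visit J → queue [G, O, H, A, Q]
Visit G → queue [O, H, A, Q]
Visit O → queue [H, A, Q]
Visit H → queue [A, Q]
Visit A → queue [Q]
Visit Q → queue []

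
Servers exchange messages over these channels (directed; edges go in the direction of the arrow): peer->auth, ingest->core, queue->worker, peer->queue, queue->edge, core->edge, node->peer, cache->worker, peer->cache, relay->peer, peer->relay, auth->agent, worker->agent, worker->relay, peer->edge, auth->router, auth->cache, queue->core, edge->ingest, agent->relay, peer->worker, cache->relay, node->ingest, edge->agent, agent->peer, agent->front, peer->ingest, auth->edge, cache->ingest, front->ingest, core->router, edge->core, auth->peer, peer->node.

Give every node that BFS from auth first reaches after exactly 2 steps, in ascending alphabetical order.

core, front, ingest, node, queue, relay, worker

Level 0: auth
Level 1: agent, cache, edge, peer, router
Level 2: core, front, ingest, node, queue, relay, worker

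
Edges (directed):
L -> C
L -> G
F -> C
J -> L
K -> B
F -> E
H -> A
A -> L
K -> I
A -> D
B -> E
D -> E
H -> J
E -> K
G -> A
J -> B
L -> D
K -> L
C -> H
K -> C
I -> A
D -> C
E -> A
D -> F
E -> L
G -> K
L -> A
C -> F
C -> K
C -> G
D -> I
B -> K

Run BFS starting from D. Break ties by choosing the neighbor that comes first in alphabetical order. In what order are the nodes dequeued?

D, C, E, F, I, G, H, K, A, L, J, B

Visit D; enqueue C, E, F, I → queue [C, E, F, I]
Visit C; enqueue G, H, K → queue [E, F, I, G, H, K]
Visit E; enqueue A, L → queue [F, I, G, H, K, A, L]
Visit F → queue [I, G, H, K, A, L]
Visit I → queue [G, H, K, A, L]
Visit G → queue [H, K, A, L]
Visit H; enqueue J → queue [K, A, L, J]
Visit K; enqueue B → queue [A, L, J, B]
Visit A → queue [L, J, B]
Visit L → queue [J, B]
Visit J → queue [B]
Visit B → queue []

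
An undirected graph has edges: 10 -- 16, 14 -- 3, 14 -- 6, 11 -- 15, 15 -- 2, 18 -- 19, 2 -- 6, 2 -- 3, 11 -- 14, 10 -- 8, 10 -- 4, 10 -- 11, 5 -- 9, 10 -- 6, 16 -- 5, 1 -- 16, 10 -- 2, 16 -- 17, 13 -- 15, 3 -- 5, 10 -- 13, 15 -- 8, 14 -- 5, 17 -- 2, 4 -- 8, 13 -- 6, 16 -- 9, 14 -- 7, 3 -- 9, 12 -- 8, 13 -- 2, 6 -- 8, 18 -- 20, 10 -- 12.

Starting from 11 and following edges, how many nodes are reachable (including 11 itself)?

BFS from 11 visits: 11, 10, 14, 15, 2, 4, 6, 8, 12, 13, 16, 3, 5, 7, 17, 1, 9
Reachable nodes: 17 of 20 total.

17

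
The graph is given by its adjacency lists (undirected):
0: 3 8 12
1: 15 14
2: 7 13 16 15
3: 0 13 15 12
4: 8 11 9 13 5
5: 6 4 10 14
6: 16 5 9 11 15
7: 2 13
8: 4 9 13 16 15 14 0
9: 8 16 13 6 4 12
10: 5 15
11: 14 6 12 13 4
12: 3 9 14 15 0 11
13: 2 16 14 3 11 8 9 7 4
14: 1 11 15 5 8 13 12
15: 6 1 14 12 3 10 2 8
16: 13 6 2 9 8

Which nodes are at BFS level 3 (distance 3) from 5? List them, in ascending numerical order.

Level 0: 5
Level 1: 4, 6, 10, 14
Level 2: 1, 8, 9, 11, 12, 13, 15, 16
Level 3: 0, 2, 3, 7

0, 2, 3, 7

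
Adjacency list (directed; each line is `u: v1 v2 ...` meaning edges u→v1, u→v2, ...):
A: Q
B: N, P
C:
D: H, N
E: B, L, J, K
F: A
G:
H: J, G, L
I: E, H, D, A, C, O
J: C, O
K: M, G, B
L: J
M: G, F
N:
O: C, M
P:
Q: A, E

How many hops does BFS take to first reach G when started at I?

Level 0: I
Level 1: A, C, D, E, H, O
Level 2: B, G, J, K, L, M, N, Q
Level 3: F, P
G first appears at level 2.

2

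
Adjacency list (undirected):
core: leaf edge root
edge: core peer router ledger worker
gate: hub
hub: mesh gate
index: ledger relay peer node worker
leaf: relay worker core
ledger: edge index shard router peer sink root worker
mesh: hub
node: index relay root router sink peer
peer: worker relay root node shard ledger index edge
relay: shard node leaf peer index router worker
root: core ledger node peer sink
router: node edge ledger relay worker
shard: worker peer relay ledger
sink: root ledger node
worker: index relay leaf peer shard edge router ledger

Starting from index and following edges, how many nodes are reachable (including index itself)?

13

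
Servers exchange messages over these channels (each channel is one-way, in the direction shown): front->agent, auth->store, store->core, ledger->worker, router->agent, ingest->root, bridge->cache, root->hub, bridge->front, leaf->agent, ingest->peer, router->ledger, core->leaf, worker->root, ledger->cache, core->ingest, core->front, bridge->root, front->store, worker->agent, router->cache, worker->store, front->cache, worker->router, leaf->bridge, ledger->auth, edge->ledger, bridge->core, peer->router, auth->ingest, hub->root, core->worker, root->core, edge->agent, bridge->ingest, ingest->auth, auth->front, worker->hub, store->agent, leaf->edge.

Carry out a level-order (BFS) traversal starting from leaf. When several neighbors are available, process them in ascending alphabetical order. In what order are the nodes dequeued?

leaf, agent, bridge, edge, cache, core, front, ingest, root, ledger, worker, store, auth, peer, hub, router

Visit leaf; enqueue agent, bridge, edge → queue [agent, bridge, edge]
Visit agent → queue [bridge, edge]
Visit bridge; enqueue cache, core, front, ingest, root → queue [edge, cache, core, front, ingest, root]
Visit edge; enqueue ledger → queue [cache, core, front, ingest, root, ledger]
Visit cache → queue [core, front, ingest, root, ledger]
Visit core; enqueue worker → queue [front, ingest, root, ledger, worker]
Visit front; enqueue store → queue [ingest, root, ledger, worker, store]
Visit ingest; enqueue auth, peer → queue [root, ledger, worker, store, auth, peer]
Visit root; enqueue hub → queue [ledger, worker, store, auth, peer, hub]
Visit ledger → queue [worker, store, auth, peer, hub]
Visit worker; enqueue router → queue [store, auth, peer, hub, router]
Visit store → queue [auth, peer, hub, router]
Visit auth → queue [peer, hub, router]
Visit peer → queue [hub, router]
Visit hub → queue [router]
Visit router → queue []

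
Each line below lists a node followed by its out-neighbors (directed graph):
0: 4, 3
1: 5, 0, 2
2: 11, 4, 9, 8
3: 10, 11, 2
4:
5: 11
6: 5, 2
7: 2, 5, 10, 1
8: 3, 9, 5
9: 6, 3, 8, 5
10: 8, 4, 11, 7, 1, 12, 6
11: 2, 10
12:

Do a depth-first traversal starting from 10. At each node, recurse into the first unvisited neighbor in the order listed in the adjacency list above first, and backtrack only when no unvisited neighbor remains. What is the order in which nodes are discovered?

10, 8, 3, 11, 2, 4, 9, 6, 5, 7, 1, 0, 12

Visit 10
10 → 8
8 → 3
3 → 11
11 → 2
2 → 4
2 → 9
9 → 6
6 → 5
10 → 7
7 → 1
1 → 0
10 → 12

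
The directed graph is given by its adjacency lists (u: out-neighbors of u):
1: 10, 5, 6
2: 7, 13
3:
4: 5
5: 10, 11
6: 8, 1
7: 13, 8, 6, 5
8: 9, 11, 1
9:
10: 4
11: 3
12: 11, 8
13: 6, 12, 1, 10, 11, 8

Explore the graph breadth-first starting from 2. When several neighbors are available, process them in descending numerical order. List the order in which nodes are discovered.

2 → 13 → 7 → 12 → 11 → 10 → 8 → 6 → 1 → 5 → 3 → 4 → 9

Visit 2; enqueue 13, 7 → queue [13, 7]
Visit 13; enqueue 12, 11, 10, 8, 6, 1 → queue [7, 12, 11, 10, 8, 6, 1]
Visit 7; enqueue 5 → queue [12, 11, 10, 8, 6, 1, 5]
Visit 12 → queue [11, 10, 8, 6, 1, 5]
Visit 11; enqueue 3 → queue [10, 8, 6, 1, 5, 3]
Visit 10; enqueue 4 → queue [8, 6, 1, 5, 3, 4]
Visit 8; enqueue 9 → queue [6, 1, 5, 3, 4, 9]
Visit 6 → queue [1, 5, 3, 4, 9]
Visit 1 → queue [5, 3, 4, 9]
Visit 5 → queue [3, 4, 9]
Visit 3 → queue [4, 9]
Visit 4 → queue [9]
Visit 9 → queue []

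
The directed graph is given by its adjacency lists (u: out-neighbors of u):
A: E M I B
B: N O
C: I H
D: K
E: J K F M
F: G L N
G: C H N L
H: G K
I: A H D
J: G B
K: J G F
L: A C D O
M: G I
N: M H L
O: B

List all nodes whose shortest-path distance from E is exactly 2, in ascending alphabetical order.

Level 0: E
Level 1: F, J, K, M
Level 2: B, G, I, L, N
Level 3: A, C, D, H, O

B, G, I, L, N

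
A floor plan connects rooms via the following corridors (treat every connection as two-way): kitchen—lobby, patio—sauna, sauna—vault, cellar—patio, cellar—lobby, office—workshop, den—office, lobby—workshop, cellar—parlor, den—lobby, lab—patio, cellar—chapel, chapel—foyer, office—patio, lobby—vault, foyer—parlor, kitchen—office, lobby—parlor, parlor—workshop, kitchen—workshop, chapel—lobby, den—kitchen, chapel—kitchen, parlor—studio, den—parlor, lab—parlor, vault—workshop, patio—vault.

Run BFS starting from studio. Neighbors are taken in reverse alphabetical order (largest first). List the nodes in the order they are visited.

studio, parlor, workshop, lobby, lab, foyer, den, cellar, vault, office, kitchen, chapel, patio, sauna

Visit studio; enqueue parlor → queue [parlor]
Visit parlor; enqueue workshop, lobby, lab, foyer, den, cellar → queue [workshop, lobby, lab, foyer, den, cellar]
Visit workshop; enqueue vault, office, kitchen → queue [lobby, lab, foyer, den, cellar, vault, office, kitchen]
Visit lobby; enqueue chapel → queue [lab, foyer, den, cellar, vault, office, kitchen, chapel]
Visit lab; enqueue patio → queue [foyer, den, cellar, vault, office, kitchen, chapel, patio]
Visit foyer → queue [den, cellar, vault, office, kitchen, chapel, patio]
Visit den → queue [cellar, vault, office, kitchen, chapel, patio]
Visit cellar → queue [vault, office, kitchen, chapel, patio]
Visit vault; enqueue sauna → queue [office, kitchen, chapel, patio, sauna]
Visit office → queue [kitchen, chapel, patio, sauna]
Visit kitchen → queue [chapel, patio, sauna]
Visit chapel → queue [patio, sauna]
Visit patio → queue [sauna]
Visit sauna → queue []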